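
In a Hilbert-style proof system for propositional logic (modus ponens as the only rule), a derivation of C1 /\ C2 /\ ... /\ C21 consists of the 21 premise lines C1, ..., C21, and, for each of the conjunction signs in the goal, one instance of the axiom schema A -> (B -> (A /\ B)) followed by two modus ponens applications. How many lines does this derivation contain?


Conjoining 21 premises:
- 21 premise lines
- the goal has 20 conjunction signs; each costs 1 axiom instance + 2 MP = 3 lines: 3 * 20 = 60
Total = 21 + 60 = 81 lines.

81


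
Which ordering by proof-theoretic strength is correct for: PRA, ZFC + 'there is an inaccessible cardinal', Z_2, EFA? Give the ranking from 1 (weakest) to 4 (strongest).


Ordering by consistency strength:
1. EFA
2. PRA
3. Z_2
4. ZFC + 'there is an inaccessible cardinal'


PRA=2, ZFC + 'there is an inaccessible cardinal'=4, Z_2=3, EFA=1


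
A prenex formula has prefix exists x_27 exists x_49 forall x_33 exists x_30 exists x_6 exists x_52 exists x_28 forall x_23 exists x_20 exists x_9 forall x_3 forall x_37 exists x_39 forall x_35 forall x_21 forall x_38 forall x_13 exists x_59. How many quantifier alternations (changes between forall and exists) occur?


Walk the prefix and count type changes:
  position 1: exists -> exists
  position 2: exists -> forall <-- alternation
  position 3: forall -> exists <-- alternation
  position 4: exists -> exists
  position 5: exists -> exists
  position 6: exists -> exists
  position 7: exists -> forall <-- alternation
  position 8: forall -> exists <-- alternation
  position 9: exists -> exists
  position 10: exists -> forall <-- alternation
  position 11: forall -> forall
  position 12: forall -> exists <-- alternation
  position 13: exists -> forall <-- alternation
  position 14: forall -> forall
  position 15: forall -> forall
  position 16: forall -> forall
  position 17: forall -> exists <-- alternation
Total alternations = 8

8


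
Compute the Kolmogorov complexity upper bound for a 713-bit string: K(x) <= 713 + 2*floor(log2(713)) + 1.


floor(log2(713)) = 9
2 * 9 = 18
K(x) <= 713 + 18 + 1 = 732

732


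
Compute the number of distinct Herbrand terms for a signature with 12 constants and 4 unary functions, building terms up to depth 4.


Herbrand terms by depth:
Depth 0: 12 constants
Depth 1: 48 new terms (running total: 60)
Depth 2: 192 new terms (running total: 252)
Depth 3: 768 new terms (running total: 1020)
Depth 4: 3072 new terms (running total: 4092)
Total distinct ground terms = 4092

4092


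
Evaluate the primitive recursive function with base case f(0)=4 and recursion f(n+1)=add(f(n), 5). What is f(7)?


f(0) = 4
f(1) = add(f(0), 5) = add(4, 5) = 9
f(2) = add(f(1), 5) = add(9, 5) = 14
f(3) = add(f(2), 5) = add(14, 5) = 19
f(4) = add(f(3), 5) = add(19, 5) = 24
f(5) = add(f(4), 5) = add(24, 5) = 29
f(6) = add(f(5), 5) = add(29, 5) = 34
f(7) = add(f(6), 5) = add(34, 5) = 39


39


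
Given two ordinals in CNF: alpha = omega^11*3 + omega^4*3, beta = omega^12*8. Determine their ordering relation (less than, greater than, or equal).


Compare term by term from highest exponent:
alpha = omega^11*3 + omega^4*3
beta = omega^12*8
Term 1: alpha has omega^11*3, beta has omega^12*8
Term 2: alpha has omega^4*3, beta has omega^0*0
Result: alpha < beta

alpha < beta


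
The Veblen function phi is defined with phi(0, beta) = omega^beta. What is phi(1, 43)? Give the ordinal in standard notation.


phi(1, 43):
phi(1, beta) = epsilon_beta (the beta-th epsilon number).
phi(1, 43) = epsilon_43

epsilon_43


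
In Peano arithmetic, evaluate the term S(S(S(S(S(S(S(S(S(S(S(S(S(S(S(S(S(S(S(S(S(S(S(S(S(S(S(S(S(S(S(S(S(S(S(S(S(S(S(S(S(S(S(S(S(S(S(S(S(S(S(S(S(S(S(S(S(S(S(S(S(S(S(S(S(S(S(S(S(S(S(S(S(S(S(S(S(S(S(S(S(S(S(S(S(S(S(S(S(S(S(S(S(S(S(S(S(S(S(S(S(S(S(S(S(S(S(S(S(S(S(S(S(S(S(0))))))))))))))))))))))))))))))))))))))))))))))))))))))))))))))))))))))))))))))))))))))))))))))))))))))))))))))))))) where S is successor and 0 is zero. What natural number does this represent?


Counting successors applied to 0:
115 applications of S to 0 = 115

115


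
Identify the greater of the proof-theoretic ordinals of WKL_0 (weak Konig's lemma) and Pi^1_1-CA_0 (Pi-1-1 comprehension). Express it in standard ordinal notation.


Proof-theoretic ordinal of WKL_0 (weak Konig's lemma): omega^omega
Proof-theoretic ordinal of Pi^1_1-CA_0 (Pi-1-1 comprehension): psi_0(Omega_omega)
Comparing: omega^omega < psi_0(Omega_omega).
The larger ordinal is psi_0(Omega_omega) (from Pi^1_1-CA_0 (Pi-1-1 comprehension)).

psi_0(Omega_omega)


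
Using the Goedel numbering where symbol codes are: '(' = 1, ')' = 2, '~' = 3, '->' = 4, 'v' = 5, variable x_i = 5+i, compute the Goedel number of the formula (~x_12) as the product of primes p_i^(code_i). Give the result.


Formula: (~x_12)
Symbol codes: [1, 3, 17, 2]
Primes: [2, 3, 5, 7]
p_1^1 = 2^1 = 2
p_2^3 = 3^3 = 27
p_3^17 = 5^17 = 762939453125
p_4^2 = 7^2 = 49
Product = 2018737792968750

2018737792968750


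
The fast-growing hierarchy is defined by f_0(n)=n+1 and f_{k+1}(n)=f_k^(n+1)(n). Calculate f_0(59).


f_0(59) = 59 + 1 = 60

60


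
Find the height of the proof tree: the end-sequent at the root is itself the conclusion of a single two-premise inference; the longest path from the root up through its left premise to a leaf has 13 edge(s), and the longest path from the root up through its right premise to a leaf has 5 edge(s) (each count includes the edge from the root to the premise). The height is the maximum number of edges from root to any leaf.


Longest path through the left premise: 13 edges (measured from the branching sequent)
Longest path through the right premise: 5 edges
Height of the subtree rooted at the branching sequent: max(13, 5) = 13
The branching sequent is the root itself.
Total height = 13

13


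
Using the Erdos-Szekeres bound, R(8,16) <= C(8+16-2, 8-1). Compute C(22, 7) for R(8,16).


R(8,16) <= C(8+16-2, 8-1) = C(22, 7)
C(22, 7) = 22! / (7! * 15!)
= 170544

170544


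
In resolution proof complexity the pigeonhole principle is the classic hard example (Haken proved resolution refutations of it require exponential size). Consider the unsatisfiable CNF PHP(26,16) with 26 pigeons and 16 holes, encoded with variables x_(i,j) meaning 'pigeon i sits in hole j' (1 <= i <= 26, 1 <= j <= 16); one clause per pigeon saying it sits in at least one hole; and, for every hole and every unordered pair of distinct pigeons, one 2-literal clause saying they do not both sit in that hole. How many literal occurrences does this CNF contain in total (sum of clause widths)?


PHP(26,16): 26 pigeons, 16 holes, 26*16 = 416 variables.
- pigeon clauses: one per pigeon -> 26 clauses of width 16 -> 416 literals
- hole clauses: 16 holes * C(26,2) = 16 * 325 -> 5200 clauses of width 2 -> 10400 literals
Total literal occurrences = 416 + 10400 = 10816

10816


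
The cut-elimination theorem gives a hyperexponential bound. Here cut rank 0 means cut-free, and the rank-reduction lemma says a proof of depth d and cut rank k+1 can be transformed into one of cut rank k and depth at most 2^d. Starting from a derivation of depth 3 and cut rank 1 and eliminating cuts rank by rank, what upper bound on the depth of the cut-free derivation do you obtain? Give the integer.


Each rank reduction sends depth d to at most 2^d; cut rank r needs r reductions.
2_0(3) = 3
2_1(3) = 2^3 = 8
Cut-free depth bound = 8

8


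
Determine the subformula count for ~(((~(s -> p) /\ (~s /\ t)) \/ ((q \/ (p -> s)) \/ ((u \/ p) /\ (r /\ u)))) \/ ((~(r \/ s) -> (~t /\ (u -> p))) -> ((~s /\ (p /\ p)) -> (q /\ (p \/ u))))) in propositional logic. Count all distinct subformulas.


Formula: ~(((~(s -> p) /\ (~s /\ t)) \/ ((q \/ (p -> s)) \/ ((u \/ p) /\ (r /\ u)))) \/ ((~(r \/ s) -> (~t /\ (u -> p))) -> ((~s /\ (p /\ p)) -> (q /\ (p \/ u)))))
Subformulas found:
  1. r
  2. p
  3. q
  4. u
  5. s
  6. t
  7. ~t
  8. ~s
  9. (u -> p)
  10. (r \/ s)
  11. (s -> p)
  12. (p -> s)
  13. (r /\ u)
  14. (u \/ p)
  15. (p /\ p)
  16. (p \/ u)
  17. ~(s -> p)
  18. ~(r \/ s)
  19. (~s /\ t)
  20. (q /\ (p \/ u))
  21. (q \/ (p -> s))
  22. (~s /\ (p /\ p))
  23. (~t /\ (u -> p))
  24. ((u \/ p) /\ (r /\ u))
  25. (~(s -> p) /\ (~s /\ t))
  26. (~(r \/ s) -> (~t /\ (u -> p)))
  27. ((~s /\ (p /\ p)) -> (q /\ (p \/ u)))
  28. ((q \/ (p -> s)) \/ ((u \/ p) /\ (r /\ u)))
  29. ((~(s -> p) /\ (~s /\ t)) \/ ((q \/ (p -> s)) \/ ((u \/ p) /\ (r /\ u))))
  30. ((~(r \/ s) -> (~t /\ (u -> p))) -> ((~s /\ (p /\ p)) -> (q /\ (p \/ u))))
  31. (((~(s -> p) /\ (~s /\ t)) \/ ((q \/ (p -> s)) \/ ((u \/ p) /\ (r /\ u)))) \/ ((~(r \/ s) -> (~t /\ (u -> p))) -> ((~s /\ (p /\ p)) -> (q /\ (p \/ u)))))
  32. ~(((~(s -> p) /\ (~s /\ t)) \/ ((q \/ (p -> s)) \/ ((u \/ p) /\ (r /\ u)))) \/ ((~(r \/ s) -> (~t /\ (u -> p))) -> ((~s /\ (p /\ p)) -> (q /\ (p \/ u)))))
Total distinct subformulas = 32

32


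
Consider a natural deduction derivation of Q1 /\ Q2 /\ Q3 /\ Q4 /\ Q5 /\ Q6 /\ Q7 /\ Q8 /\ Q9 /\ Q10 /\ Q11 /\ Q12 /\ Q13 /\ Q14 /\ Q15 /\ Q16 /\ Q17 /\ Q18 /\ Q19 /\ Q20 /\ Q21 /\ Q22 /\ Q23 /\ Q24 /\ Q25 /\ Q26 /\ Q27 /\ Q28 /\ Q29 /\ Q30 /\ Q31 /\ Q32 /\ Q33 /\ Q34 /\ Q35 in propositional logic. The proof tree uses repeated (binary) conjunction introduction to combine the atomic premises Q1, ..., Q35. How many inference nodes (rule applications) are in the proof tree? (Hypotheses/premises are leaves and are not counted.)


The target conjunction has 35 conjuncts, i.e. 34 binary /\ connectives.
Each conjunction-intro joins two pieces, so 35 atoms require 35-1 = 34 applications.
Total inference nodes = 34

34


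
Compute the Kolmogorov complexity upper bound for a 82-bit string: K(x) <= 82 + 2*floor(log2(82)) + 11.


floor(log2(82)) = 6
2 * 6 = 12
K(x) <= 82 + 12 + 11 = 105

105


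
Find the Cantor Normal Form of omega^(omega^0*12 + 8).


omega^(omega^0*12 + 8):
omega^0 = 1, so the exponent is 12 + 8 = 20 (finite ordinal addition).
Result = omega^20, already a single CNF term.

omega^20


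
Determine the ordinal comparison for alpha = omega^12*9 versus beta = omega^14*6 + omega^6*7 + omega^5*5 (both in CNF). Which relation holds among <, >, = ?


Compare term by term from highest exponent:
alpha = omega^12*9
beta = omega^14*6 + omega^6*7 + omega^5*5
Term 1: alpha has omega^12*9, beta has omega^14*6
Term 2: alpha has omega^0*0, beta has omega^6*7
Term 3: alpha has omega^0*0, beta has omega^5*5
Result: alpha < beta

alpha < beta


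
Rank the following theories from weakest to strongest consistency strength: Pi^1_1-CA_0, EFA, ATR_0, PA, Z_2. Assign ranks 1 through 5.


Ordering by consistency strength:
1. EFA
2. PA
3. ATR_0
4. Pi^1_1-CA_0
5. Z_2


Pi^1_1-CA_0=4, EFA=1, ATR_0=3, PA=2, Z_2=5


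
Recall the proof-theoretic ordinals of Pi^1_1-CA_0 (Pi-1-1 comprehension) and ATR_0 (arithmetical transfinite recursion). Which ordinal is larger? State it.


Proof-theoretic ordinal of Pi^1_1-CA_0 (Pi-1-1 comprehension): psi_0(Omega_omega)
Proof-theoretic ordinal of ATR_0 (arithmetical transfinite recursion): Gamma_0
Comparing: Gamma_0 < psi_0(Omega_omega).
The larger ordinal is psi_0(Omega_omega) (from Pi^1_1-CA_0 (Pi-1-1 comprehension)).

psi_0(Omega_omega)


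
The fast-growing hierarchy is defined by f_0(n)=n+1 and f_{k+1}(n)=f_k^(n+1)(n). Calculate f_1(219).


f_1(219) = f_0^220(219)
f_0 adds 1 each time, applied 220 times.
f_1(219) = 219 + 220 = 439

439


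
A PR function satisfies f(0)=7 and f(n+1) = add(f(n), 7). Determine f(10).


f(0) = 7
f(1) = add(f(0), 7) = add(7, 7) = 14
f(2) = add(f(1), 7) = add(14, 7) = 21
f(3) = add(f(2), 7) = add(21, 7) = 28
f(4) = add(f(3), 7) = add(28, 7) = 35
f(5) = add(f(4), 7) = add(35, 7) = 42
f(6) = add(f(5), 7) = add(42, 7) = 49
f(7) = add(f(6), 7) = add(49, 7) = 56
f(8) = add(f(7), 7) = add(56, 7) = 63
f(9) = add(f(8), 7) = add(63, 7) = 70
f(10) = add(f(9), 7) = add(70, 7) = 77


77


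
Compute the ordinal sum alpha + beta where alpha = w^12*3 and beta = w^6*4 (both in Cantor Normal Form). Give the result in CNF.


Ordinal addition w^12*3 + w^6*4:
Leading exponent of alpha (12) > leading exponent of beta (6).
Since alpha's term has higher exponent than beta's leading term,
the sum is simply alpha followed by beta.
Result = w^12*3 + w^6*4

w^12*3 + w^6*4


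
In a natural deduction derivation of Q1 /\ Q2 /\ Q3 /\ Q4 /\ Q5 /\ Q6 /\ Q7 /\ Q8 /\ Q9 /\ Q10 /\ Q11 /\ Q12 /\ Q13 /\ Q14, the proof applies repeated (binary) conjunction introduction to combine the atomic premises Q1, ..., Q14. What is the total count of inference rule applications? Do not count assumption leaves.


The target conjunction has 14 conjuncts, i.e. 13 binary /\ connectives.
Each conjunction-intro joins two pieces, so 14 atoms require 14-1 = 13 applications.
Total inference nodes = 13

13


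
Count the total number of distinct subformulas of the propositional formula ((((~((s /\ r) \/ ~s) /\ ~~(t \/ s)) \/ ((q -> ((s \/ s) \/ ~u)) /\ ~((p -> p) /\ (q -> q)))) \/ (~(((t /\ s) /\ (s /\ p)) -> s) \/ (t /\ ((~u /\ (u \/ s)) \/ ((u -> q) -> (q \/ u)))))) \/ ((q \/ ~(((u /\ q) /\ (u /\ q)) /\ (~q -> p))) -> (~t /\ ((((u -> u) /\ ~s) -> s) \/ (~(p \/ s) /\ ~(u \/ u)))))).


Formula: ((((~((s /\ r) \/ ~s) /\ ~~(t \/ s)) \/ ((q -> ((s \/ s) \/ ~u)) /\ ~((p -> p) /\ (q -> q)))) \/ (~(((t /\ s) /\ (s /\ p)) -> s) \/ (t /\ ((~u /\ (u \/ s)) \/ ((u -> q) -> (q \/ u)))))) \/ ((q \/ ~(((u /\ q) /\ (u /\ q)) /\ (~q -> p))) -> (~t /\ ((((u -> u) /\ ~s) -> s) \/ (~(p \/ s) /\ ~(u \/ u))))))
Subformulas found:
  1. r
  2. p
  3. q
  4. u
  5. s
  6. t
  7. ~t
  8. ~u
  9. ~s
  10. ~q
  11. (s \/ s)
  12. (u -> q)
  13. (u -> u)
  14. (q \/ u)
  15. (s /\ r)
  16. (p -> p)
  17. (q -> q)
  18. (t \/ s)
  19. (u \/ s)
  20. (s /\ p)
  21. (t /\ s)
  22. (u /\ q)
  23. (p \/ s)
  24. (u \/ u)
  25. (~q -> p)
  26. ~(u \/ u)
  27. ~(t \/ s)
  28. ~(p \/ s)
  29. ~~(t \/ s)
  30. ((s \/ s) \/ ~u)
  31. ((u -> u) /\ ~s)
  32. ((s /\ r) \/ ~s)
  33. (~u /\ (u \/ s))
  34. ~((s /\ r) \/ ~s)
  35. ((t /\ s) /\ (s /\ p))
  36. ((u -> q) -> (q \/ u))
  37. ((p -> p) /\ (q -> q))
  38. ((u /\ q) /\ (u /\ q))
  39. (q -> ((s \/ s) \/ ~u))
  40. ~((p -> p) /\ (q -> q))
  41. (((u -> u) /\ ~s) -> s)
  42. (~(p \/ s) /\ ~(u \/ u))
  43. (((t /\ s) /\ (s /\ p)) -> s)
  44. ~(((t /\ s) /\ (s /\ p)) -> s)
  45. (~((s /\ r) \/ ~s) /\ ~~(t \/ s))
  46. (((u /\ q) /\ (u /\ q)) /\ (~q -> p))
  47. ~(((u /\ q) /\ (u /\ q)) /\ (~q -> p))
  48. ((~u /\ (u \/ s)) \/ ((u -> q) -> (q \/ u)))
  49. (q \/ ~(((u /\ q) /\ (u /\ q)) /\ (~q -> p)))
  50. (t /\ ((~u /\ (u \/ s)) \/ ((u -> q) -> (q \/ u))))
  51. ((q -> ((s \/ s) \/ ~u)) /\ ~((p -> p) /\ (q -> q)))
  52. ((((u -> u) /\ ~s) -> s) \/ (~(p \/ s) /\ ~(u \/ u)))
  53. (~t /\ ((((u -> u) /\ ~s) -> s) \/ (~(p \/ s) /\ ~(u \/ u))))
  54. (~(((t /\ s) /\ (s /\ p)) -> s) \/ (t /\ ((~u /\ (u \/ s)) \/ ((u -> q) -> (q \/ u)))))
  55. ((~((s /\ r) \/ ~s) /\ ~~(t \/ s)) \/ ((q -> ((s \/ s) \/ ~u)) /\ ~((p -> p) /\ (q -> q))))
  56. ((q \/ ~(((u /\ q) /\ (u /\ q)) /\ (~q -> p))) -> (~t /\ ((((u -> u) /\ ~s) -> s) \/ (~(p \/ s) /\ ~(u \/ u)))))
  57. (((~((s /\ r) \/ ~s) /\ ~~(t \/ s)) \/ ((q -> ((s \/ s) \/ ~u)) /\ ~((p -> p) /\ (q -> q)))) \/ (~(((t /\ s) /\ (s /\ p)) -> s) \/ (t /\ ((~u /\ (u \/ s)) \/ ((u -> q) -> (q \/ u))))))
  58. ((((~((s /\ r) \/ ~s) /\ ~~(t \/ s)) \/ ((q -> ((s \/ s) \/ ~u)) /\ ~((p -> p) /\ (q -> q)))) \/ (~(((t /\ s) /\ (s /\ p)) -> s) \/ (t /\ ((~u /\ (u \/ s)) \/ ((u -> q) -> (q \/ u)))))) \/ ((q \/ ~(((u /\ q) /\ (u /\ q)) /\ (~q -> p))) -> (~t /\ ((((u -> u) /\ ~s) -> s) \/ (~(p \/ s) /\ ~(u \/ u))))))
Total distinct subformulas = 58

58


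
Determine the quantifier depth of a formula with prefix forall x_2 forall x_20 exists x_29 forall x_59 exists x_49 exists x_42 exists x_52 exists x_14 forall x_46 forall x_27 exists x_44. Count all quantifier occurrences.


Quantifier prefix has 11 quantifier symbols.
Quantifier depth = 11

11


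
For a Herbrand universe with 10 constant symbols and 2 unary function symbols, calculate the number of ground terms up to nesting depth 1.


Herbrand terms by depth:
Depth 0: 10 constants
Depth 1: 20 new terms (running total: 30)
Total distinct ground terms = 30

30


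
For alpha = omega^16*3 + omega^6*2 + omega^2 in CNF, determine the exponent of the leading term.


CNF: omega^16*3 + omega^6*2 + omega^2
The leading term is omega^16*3, which has exponent 16.

16


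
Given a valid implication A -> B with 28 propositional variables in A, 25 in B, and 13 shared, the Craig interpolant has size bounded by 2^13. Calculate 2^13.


Shared atoms = 13
Craig interpolant size bound = 2^13
= 8192

8192


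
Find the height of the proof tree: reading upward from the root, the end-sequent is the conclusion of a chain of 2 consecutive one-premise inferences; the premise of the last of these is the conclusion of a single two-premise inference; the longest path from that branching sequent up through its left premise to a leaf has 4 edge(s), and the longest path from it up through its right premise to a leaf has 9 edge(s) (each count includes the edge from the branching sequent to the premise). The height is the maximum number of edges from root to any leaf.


Longest path through the left premise: 4 edges (measured from the branching sequent)
Longest path through the right premise: 9 edges
Height of the subtree rooted at the branching sequent: max(4, 9) = 9
The branching sequent sits 2 edges above the root (the chain of one-premise inferences), so height = 9 + 2 = 11

11


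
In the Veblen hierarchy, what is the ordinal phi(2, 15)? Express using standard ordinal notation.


phi(2, 15):
phi(2, beta) = zeta_beta (the beta-th zeta number, fixed point of epsilon).
phi(2, 15) = zeta_15

zeta_15


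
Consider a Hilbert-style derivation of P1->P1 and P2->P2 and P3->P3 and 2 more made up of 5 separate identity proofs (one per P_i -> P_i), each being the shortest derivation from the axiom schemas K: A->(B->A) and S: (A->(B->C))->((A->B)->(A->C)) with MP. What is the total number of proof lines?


The shortest proof of A->A from K and S in the Hilbert calculus has exactly 5 lines:
(1) K instance A->((A->A)->A), (2) S instance, (3) MP on 1,2, (4) K instance A->(A->A), (5) MP on 3,4.
For 5 independent identities: 5 * 5 = 25 lines total.

25


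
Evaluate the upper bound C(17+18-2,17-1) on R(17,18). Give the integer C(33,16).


R(17,18) <= C(17+18-2, 17-1) = C(33, 16)
C(33, 16) = 33! / (16! * 17!)
= 1166803110

1166803110


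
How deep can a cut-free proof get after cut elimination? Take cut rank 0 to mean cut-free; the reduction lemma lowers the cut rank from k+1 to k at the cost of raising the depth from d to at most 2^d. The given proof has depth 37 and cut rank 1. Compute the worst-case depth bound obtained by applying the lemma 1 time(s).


Each rank reduction sends depth d to at most 2^d; cut rank r needs r reductions.
2_0(37) = 37
2_1(37) = 2^37 = 137438953472
Cut-free depth bound = 137438953472

137438953472


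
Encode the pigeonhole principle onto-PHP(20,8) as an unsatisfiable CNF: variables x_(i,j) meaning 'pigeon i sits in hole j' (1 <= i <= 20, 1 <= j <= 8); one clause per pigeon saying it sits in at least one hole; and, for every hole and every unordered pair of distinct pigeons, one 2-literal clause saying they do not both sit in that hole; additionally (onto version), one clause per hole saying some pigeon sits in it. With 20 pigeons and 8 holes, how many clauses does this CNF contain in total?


onto-PHP(20,8): 20 pigeons, 8 holes, 20*8 = 160 variables.
- pigeon clauses: one per pigeon -> 20 clauses
- hole clauses: 8 holes * C(20,2) = 8 * 190 -> 1520 clauses
- onto clauses: one per hole -> 8 clauses
Total clauses = 20 + 1520 + 8 = 1548

1548


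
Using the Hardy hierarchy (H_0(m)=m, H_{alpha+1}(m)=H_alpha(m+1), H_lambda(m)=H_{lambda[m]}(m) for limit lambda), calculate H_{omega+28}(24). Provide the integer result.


H_{omega+28}(24):
Unwind the 28 successor steps: H_{omega+28}(24) = H_omega(24+28) = H_omega(52).
H_omega(m) = H_m(m) = m + m = 2m.
Result = 2 * 52 = 104

104


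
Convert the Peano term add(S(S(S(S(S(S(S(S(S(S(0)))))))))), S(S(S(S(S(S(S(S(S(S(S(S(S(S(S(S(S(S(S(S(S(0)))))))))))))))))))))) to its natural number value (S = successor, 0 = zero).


add(S^10(0), S^21(0)):
S^10(0) = 10
S^21(0) = 21
10 + 21 = 31

31


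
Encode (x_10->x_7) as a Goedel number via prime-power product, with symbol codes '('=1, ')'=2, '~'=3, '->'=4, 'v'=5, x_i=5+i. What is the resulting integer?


Formula: (x_10->x_7)
Symbol codes: [1, 15, 4, 12, 2]
Primes: [2, 3, 5, 7, 11]
p_1^1 = 2^1 = 2
p_2^15 = 3^15 = 14348907
p_3^4 = 5^4 = 625
p_4^12 = 7^12 = 13841287201
p_5^2 = 11^2 = 121
Product = 30039360599625195183750

30039360599625195183750


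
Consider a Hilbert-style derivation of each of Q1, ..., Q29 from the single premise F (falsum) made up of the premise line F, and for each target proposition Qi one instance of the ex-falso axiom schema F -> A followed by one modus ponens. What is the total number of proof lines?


Ex falso, line by line:
- 1 premise line (F)
- 29 targets, each needing 1 axiom instance (F -> Qi) + 1 MP = 2 lines: 2 * 29 = 58
Total = 1 + 58 = 59 lines.

59


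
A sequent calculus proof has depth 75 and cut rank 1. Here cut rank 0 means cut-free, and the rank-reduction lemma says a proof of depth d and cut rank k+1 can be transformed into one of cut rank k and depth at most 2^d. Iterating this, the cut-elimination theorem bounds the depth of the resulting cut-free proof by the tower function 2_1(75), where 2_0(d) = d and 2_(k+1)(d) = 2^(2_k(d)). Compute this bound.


Each rank reduction sends depth d to at most 2^d; cut rank r needs r reductions.
2_0(75) = 75
2_1(75) = 2^75 = 37778931862957161709568
Cut-free depth bound = 37778931862957161709568

37778931862957161709568


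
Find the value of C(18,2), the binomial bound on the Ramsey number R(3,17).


R(3,17) <= C(3+17-2, 3-1) = C(18, 2)
C(18, 2) = 18! / (2! * 16!)
= 153

153


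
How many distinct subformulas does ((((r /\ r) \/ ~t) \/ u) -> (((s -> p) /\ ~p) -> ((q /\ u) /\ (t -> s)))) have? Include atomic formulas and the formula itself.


Formula: ((((r /\ r) \/ ~t) \/ u) -> (((s -> p) /\ ~p) -> ((q /\ u) /\ (t -> s))))
Subformulas found:
  1. r
  2. q
  3. u
  4. s
  5. t
  6. p
  7. ~t
  8. ~p
  9. (r /\ r)
  10. (t -> s)
  11. (s -> p)
  12. (q /\ u)
  13. ((s -> p) /\ ~p)
  14. ((r /\ r) \/ ~t)
  15. ((q /\ u) /\ (t -> s))
  16. (((r /\ r) \/ ~t) \/ u)
  17. (((s -> p) /\ ~p) -> ((q /\ u) /\ (t -> s)))
  18. ((((r /\ r) \/ ~t) \/ u) -> (((s -> p) /\ ~p) -> ((q /\ u) /\ (t -> s))))
Total distinct subformulas = 18

18


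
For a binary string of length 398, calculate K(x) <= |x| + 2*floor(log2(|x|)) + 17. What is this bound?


floor(log2(398)) = 8
2 * 8 = 16
K(x) <= 398 + 16 + 17 = 431

431


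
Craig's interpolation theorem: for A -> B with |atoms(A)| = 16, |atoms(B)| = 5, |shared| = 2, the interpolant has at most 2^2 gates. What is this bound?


Shared atoms = 2
Craig interpolant size bound = 2^2
= 4

4


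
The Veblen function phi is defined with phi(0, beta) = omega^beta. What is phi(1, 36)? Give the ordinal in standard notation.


phi(1, 36):
phi(1, beta) = epsilon_beta (the beta-th epsilon number).
phi(1, 36) = epsilon_36

epsilon_36


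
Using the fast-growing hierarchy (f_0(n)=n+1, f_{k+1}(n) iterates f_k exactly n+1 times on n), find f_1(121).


f_1(121) = f_0^122(121)
f_0 adds 1 each time, applied 122 times.
f_1(121) = 121 + 122 = 243

243


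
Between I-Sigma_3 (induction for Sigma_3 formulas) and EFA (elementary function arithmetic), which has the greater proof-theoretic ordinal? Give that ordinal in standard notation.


Proof-theoretic ordinal of I-Sigma_3 (induction for Sigma_3 formulas): omega^(omega^(omega^omega))
Proof-theoretic ordinal of EFA (elementary function arithmetic): omega^3
Comparing: omega^3 < omega^(omega^(omega^omega)).
The larger ordinal is omega^(omega^(omega^omega)) (from I-Sigma_3 (induction for Sigma_3 formulas)).

omega^(omega^(omega^omega))


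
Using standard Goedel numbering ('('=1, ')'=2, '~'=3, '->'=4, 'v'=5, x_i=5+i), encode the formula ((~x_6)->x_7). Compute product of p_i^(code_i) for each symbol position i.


Formula: ((~x_6)->x_7)
Symbol codes: [1, 1, 3, 11, 2, 4, 12, 2]
Primes: [2, 3, 5, 7, 11, 13, 17, 19]
p_1^1 = 2^1 = 2
p_2^1 = 3^1 = 3
p_3^3 = 5^3 = 125
p_4^11 = 7^11 = 1977326743
p_5^2 = 11^2 = 121
p_6^4 = 13^4 = 28561
p_7^12 = 17^12 = 582622237229761
p_8^2 = 19^2 = 361
Product = 1077935417140071322634275552585757250

1077935417140071322634275552585757250


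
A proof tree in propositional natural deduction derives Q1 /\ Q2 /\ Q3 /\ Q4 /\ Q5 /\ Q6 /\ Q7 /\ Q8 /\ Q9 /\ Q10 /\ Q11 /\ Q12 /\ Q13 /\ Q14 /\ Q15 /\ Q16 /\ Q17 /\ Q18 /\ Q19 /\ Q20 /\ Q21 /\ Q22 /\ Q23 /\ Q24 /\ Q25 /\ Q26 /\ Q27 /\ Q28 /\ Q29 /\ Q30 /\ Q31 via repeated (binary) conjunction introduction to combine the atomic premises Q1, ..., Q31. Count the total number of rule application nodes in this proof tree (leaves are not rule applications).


The target conjunction has 31 conjuncts, i.e. 30 binary /\ connectives.
Each conjunction-intro joins two pieces, so 31 atoms require 31-1 = 30 applications.
Total inference nodes = 30

30


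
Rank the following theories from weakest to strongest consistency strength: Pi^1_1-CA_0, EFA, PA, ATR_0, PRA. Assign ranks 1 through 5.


Ordering by consistency strength:
1. EFA
2. PRA
3. PA
4. ATR_0
5. Pi^1_1-CA_0


Pi^1_1-CA_0=5, EFA=1, PA=3, ATR_0=4, PRA=2


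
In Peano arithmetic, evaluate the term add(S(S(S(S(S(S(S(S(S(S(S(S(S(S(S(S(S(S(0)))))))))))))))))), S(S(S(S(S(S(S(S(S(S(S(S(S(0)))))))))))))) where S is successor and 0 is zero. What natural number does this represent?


add(S^18(0), S^13(0)):
S^18(0) = 18
S^13(0) = 13
18 + 13 = 31

31


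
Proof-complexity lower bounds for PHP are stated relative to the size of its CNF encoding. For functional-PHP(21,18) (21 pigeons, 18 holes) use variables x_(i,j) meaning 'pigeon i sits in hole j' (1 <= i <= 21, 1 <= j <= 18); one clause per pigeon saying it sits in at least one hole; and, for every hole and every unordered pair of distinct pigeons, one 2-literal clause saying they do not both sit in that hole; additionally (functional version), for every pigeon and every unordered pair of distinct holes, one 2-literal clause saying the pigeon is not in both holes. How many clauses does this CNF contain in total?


functional-PHP(21,18): 21 pigeons, 18 holes, 21*18 = 378 variables.
- pigeon clauses: one per pigeon -> 21 clauses
- hole clauses: 18 holes * C(21,2) = 18 * 210 -> 3780 clauses
- functional clauses: 21 pigeons * C(18,2) = 21 * 153 -> 3213 clauses
Total clauses = 21 + 3780 + 3213 = 7014

7014


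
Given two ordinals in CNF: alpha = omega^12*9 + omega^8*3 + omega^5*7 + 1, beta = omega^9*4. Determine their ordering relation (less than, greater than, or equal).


Compare term by term from highest exponent:
alpha = omega^12*9 + omega^8*3 + omega^5*7 + 1
beta = omega^9*4
Term 1: alpha has omega^12*9, beta has omega^9*4
Term 2: alpha has omega^8*3, beta has omega^0*0
Term 3: alpha has omega^5*7, beta has omega^0*0
Term 4: alpha has omega^0*1, beta has omega^0*0
Result: alpha > beta

alpha > beta


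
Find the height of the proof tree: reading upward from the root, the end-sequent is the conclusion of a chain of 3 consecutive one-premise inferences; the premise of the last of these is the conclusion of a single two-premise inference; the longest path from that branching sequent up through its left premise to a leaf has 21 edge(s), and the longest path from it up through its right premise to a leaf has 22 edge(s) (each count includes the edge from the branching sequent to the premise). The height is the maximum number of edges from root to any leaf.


Longest path through the left premise: 21 edges (measured from the branching sequent)
Longest path through the right premise: 22 edges
Height of the subtree rooted at the branching sequent: max(21, 22) = 22
The branching sequent sits 3 edges above the root (the chain of one-premise inferences), so height = 22 + 3 = 25

25


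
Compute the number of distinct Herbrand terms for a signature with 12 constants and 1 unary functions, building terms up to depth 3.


Herbrand terms by depth:
Depth 0: 12 constants
Depth 1: 12 new terms (running total: 24)
Depth 2: 12 new terms (running total: 36)
Depth 3: 12 new terms (running total: 48)
Total distinct ground terms = 48

48


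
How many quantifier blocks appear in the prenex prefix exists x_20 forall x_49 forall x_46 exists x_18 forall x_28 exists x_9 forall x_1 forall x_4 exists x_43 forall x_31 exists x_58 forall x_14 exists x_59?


Alternations = 10.
Blocks = alternations + 1 = 11

11


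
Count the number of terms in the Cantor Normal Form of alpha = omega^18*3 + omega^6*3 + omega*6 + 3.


CNF: omega^18*3 + omega^6*3 + omega*6 + 3
Count the summands separated by '+':
  term 1: omega^18*3
  term 2: omega^6*3
  term 3: omega*6
  term 4: 3
Total terms = 4

4


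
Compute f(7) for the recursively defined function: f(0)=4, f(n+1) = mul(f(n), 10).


f(0) = 4
f(1) = mul(f(0), 10) = mul(4, 10) = 40
f(2) = mul(f(1), 10) = mul(40, 10) = 400
f(3) = mul(f(2), 10) = mul(400, 10) = 4000
f(4) = mul(f(3), 10) = mul(4000, 10) = 40000
f(5) = mul(f(4), 10) = mul(40000, 10) = 400000
f(6) = mul(f(5), 10) = mul(400000, 10) = 4000000
f(7) = mul(f(6), 10) = mul(4000000, 10) = 40000000


40000000


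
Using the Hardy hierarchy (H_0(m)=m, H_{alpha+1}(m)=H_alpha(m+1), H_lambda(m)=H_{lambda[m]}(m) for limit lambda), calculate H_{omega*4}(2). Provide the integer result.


H_{omega*4}(2):
For the Hardy hierarchy, H_{omega*k}(n) = 2^k * n.
2^4 = 16.
16 * 2 = 32

32


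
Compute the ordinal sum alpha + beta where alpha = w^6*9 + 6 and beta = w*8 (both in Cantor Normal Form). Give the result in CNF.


Ordinal addition (w^6*9 + 6) + w*8:
alpha's leading term has exponent 6 > beta's exponent 1, so it survives.
alpha's tail term has exponent 0 < beta's exponent 1, so it is absorbed by beta.
In ordinal addition, any term followed by a strictly larger-exponent term is absorbed.
Result = w^6*9 + w*8

w^6*9 + w*8


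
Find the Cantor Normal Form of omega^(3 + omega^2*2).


omega^(3 + omega^2*2):
In ordinal addition a term is absorbed by a following term of strictly larger exponent: 0 < 2, so 3 + omega^2*2 = omega^2*2.
omega raised to a CNF ordinal is a single CNF term: Result = omega^(omega^2*2)

omega^(omega^2*2)


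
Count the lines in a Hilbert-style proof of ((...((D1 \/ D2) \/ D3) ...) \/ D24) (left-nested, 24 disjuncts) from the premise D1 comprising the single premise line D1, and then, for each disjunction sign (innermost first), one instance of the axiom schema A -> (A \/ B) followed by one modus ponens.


Building the left-nested 24-ary disjunction from D1:
- 1 premise line (D1)
- 24 disjuncts means 23 disjunction signs; each needs 1 axiom instance + 1 MP = 2 lines: 2 * 23 = 46
Total = 1 + 46 = 47 lines.

47


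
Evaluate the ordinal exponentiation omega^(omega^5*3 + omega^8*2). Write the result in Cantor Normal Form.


omega^(omega^5*3 + omega^8*2):
In ordinal addition a term is absorbed by a following term of strictly larger exponent: 5 < 8, so omega^5*3 + omega^8*2 = omega^8*2.
omega raised to a CNF ordinal is a single CNF term: Result = omega^(omega^8*2)

omega^(omega^8*2)


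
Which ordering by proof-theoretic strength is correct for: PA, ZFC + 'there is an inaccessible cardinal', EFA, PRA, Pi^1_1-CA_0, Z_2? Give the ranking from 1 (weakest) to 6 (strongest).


Ordering by consistency strength:
1. EFA
2. PRA
3. PA
4. Pi^1_1-CA_0
5. Z_2
6. ZFC + 'there is an inaccessible cardinal'


PA=3, ZFC + 'there is an inaccessible cardinal'=6, EFA=1, PRA=2, Pi^1_1-CA_0=4, Z_2=5


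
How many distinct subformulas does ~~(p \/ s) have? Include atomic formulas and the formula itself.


Formula: ~~(p \/ s)
Subformulas found:
  1. s
  2. p
  3. (p \/ s)
  4. ~(p \/ s)
  5. ~~(p \/ s)
Total distinct subformulas = 5

5


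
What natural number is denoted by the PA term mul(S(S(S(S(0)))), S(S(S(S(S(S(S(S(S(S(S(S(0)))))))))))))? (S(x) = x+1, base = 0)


mul(S^4(0), S^12(0)):
S^4(0) = 4
S^12(0) = 12
4 * 12 = 48

48


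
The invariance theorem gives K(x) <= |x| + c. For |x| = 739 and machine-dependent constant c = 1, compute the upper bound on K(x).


K(x) <= |x| + c = 739 + 1 = 740

740


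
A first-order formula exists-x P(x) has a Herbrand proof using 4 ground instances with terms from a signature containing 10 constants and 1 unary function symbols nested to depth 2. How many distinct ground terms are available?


Herbrand terms by depth:
Depth 0: 10 constants
Depth 1: 10 new terms (running total: 20)
Depth 2: 10 new terms (running total: 30)
Total distinct ground terms = 30

30


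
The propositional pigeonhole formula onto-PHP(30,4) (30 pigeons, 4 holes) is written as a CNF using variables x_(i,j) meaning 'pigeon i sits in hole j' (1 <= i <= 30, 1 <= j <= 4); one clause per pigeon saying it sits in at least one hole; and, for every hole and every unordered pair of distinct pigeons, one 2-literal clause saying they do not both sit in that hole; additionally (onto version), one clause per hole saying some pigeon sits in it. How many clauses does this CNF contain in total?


onto-PHP(30,4): 30 pigeons, 4 holes, 30*4 = 120 variables.
- pigeon clauses: one per pigeon -> 30 clauses
- hole clauses: 4 holes * C(30,2) = 4 * 435 -> 1740 clauses
- onto clauses: one per hole -> 4 clauses
Total clauses = 30 + 1740 + 4 = 1774

1774


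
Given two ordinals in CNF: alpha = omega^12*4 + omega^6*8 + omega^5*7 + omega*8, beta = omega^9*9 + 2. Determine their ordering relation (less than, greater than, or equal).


Compare term by term from highest exponent:
alpha = omega^12*4 + omega^6*8 + omega^5*7 + omega*8
beta = omega^9*9 + 2
Term 1: alpha has omega^12*4, beta has omega^9*9
Term 2: alpha has omega^6*8, beta has omega^0*2
Term 3: alpha has omega^5*7, beta has omega^0*0
Term 4: alpha has omega^1*8, beta has omega^0*0
Result: alpha > beta

alpha > beta


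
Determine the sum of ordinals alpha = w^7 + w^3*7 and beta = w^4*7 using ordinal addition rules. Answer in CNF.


Ordinal addition (w^7 + w^3*7) + w^4*7:
alpha's leading term has exponent 7 > beta's exponent 4, so it survives.
alpha's tail term has exponent 3 < beta's exponent 4, so it is absorbed by beta.
In ordinal addition, any term followed by a strictly larger-exponent term is absorbed.
Result = w^7 + w^4*7

w^7 + w^4*7


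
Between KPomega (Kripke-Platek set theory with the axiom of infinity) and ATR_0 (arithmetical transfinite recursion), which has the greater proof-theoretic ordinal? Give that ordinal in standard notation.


Proof-theoretic ordinal of KPomega (Kripke-Platek set theory with the axiom of infinity): psi_0(epsilon_{Omega+1})
Proof-theoretic ordinal of ATR_0 (arithmetical transfinite recursion): Gamma_0
Comparing: Gamma_0 < psi_0(epsilon_{Omega+1}).
The larger ordinal is psi_0(epsilon_{Omega+1}) (from KPomega (Kripke-Platek set theory with the axiom of infinity)).

psi_0(epsilon_{Omega+1})


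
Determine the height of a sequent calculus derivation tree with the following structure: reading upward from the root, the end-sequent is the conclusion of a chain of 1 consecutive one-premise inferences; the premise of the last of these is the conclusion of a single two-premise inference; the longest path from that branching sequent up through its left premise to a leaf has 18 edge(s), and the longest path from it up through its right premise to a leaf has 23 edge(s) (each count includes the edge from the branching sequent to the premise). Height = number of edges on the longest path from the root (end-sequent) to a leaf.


Longest path through the left premise: 18 edges (measured from the branching sequent)
Longest path through the right premise: 23 edges
Height of the subtree rooted at the branching sequent: max(18, 23) = 23
The branching sequent sits 1 edges above the root (the chain of one-premise inferences), so height = 23 + 1 = 24

24


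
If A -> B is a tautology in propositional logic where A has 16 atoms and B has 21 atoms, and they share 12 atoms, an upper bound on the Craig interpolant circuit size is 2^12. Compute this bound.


Shared atoms = 12
Craig interpolant size bound = 2^12
= 4096

4096


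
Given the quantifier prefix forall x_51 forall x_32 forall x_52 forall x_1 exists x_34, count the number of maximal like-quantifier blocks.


Alternations = 1.
Blocks = alternations + 1 = 2

2


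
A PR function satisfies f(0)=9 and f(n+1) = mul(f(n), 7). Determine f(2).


f(0) = 9
f(1) = mul(f(0), 7) = mul(9, 7) = 63
f(2) = mul(f(1), 7) = mul(63, 7) = 441


441


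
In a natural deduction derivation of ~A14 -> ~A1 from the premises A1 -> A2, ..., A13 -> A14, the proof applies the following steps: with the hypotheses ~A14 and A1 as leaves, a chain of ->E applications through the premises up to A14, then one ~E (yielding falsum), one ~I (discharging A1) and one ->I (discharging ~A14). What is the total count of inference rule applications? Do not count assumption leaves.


From hypothesis A1, 13 ->E steps along the 13 premises yield A14.
~E with hypothesis ~A14 gives falsum (1 node); ~I discharging A1 gives ~A1 (1 node); ->I discharging ~A14 gives the goal (1 node).
Total = 13 + 3 = 16 inference nodes.

16


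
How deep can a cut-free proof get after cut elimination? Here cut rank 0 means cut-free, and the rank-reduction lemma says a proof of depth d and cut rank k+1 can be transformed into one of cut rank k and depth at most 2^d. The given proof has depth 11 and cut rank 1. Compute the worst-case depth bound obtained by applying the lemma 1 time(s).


Each rank reduction sends depth d to at most 2^d; cut rank r needs r reductions.
2_0(11) = 11
2_1(11) = 2^11 = 2048
Cut-free depth bound = 2048

2048


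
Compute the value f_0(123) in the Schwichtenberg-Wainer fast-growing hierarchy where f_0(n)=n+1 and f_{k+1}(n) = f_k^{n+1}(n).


f_0(123) = 123 + 1 = 124

124


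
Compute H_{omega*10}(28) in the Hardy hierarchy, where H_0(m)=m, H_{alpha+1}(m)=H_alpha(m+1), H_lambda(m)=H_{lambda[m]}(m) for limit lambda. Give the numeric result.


H_{omega*10}(28):
For the Hardy hierarchy, H_{omega*k}(n) = 2^k * n.
2^10 = 1024.
1024 * 28 = 28672

28672


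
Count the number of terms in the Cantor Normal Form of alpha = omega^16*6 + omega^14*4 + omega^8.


CNF: omega^16*6 + omega^14*4 + omega^8
Count the summands separated by '+':
  term 1: omega^16*6
  term 2: omega^14*4
  term 3: omega^8
Total terms = 3

3


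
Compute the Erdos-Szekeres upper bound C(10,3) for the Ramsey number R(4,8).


R(4,8) <= C(4+8-2, 4-1) = C(10, 3)
C(10, 3) = 10! / (3! * 7!)
= 120

120


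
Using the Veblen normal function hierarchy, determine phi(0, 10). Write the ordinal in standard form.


phi(0, 10):
phi(0, beta) = omega^beta by definition.
phi(0, 10) = omega^10

omega^10


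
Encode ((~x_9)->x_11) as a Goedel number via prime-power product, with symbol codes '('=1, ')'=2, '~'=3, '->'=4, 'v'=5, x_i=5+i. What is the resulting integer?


Formula: ((~x_9)->x_11)
Symbol codes: [1, 1, 3, 14, 2, 4, 16, 2]
Primes: [2, 3, 5, 7, 11, 13, 17, 19]
p_1^1 = 2^1 = 2
p_2^1 = 3^1 = 3
p_3^3 = 5^3 = 125
p_4^14 = 7^14 = 678223072849
p_5^2 = 11^2 = 121
p_6^4 = 13^4 = 28561
p_7^16 = 17^16 = 48661191875666868481
p_8^2 = 19^2 = 361
Product = 30880373683409872649643903650637655728096750

30880373683409872649643903650637655728096750


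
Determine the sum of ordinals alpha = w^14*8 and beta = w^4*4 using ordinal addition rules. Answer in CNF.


Ordinal addition w^14*8 + w^4*4:
Leading exponent of alpha (14) > leading exponent of beta (4).
Since alpha's term has higher exponent than beta's leading term,
the sum is simply alpha followed by beta.
Result = w^14*8 + w^4*4

w^14*8 + w^4*4


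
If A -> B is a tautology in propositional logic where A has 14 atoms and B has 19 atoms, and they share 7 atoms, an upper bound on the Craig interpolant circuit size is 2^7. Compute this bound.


Shared atoms = 7
Craig interpolant size bound = 2^7
= 128

128
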